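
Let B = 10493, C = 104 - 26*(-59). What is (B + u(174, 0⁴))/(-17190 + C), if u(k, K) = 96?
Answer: -10589/15552 ≈ -0.68088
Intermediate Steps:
C = 1638 (C = 104 + 1534 = 1638)
(B + u(174, 0⁴))/(-17190 + C) = (10493 + 96)/(-17190 + 1638) = 10589/(-15552) = 10589*(-1/15552) = -10589/15552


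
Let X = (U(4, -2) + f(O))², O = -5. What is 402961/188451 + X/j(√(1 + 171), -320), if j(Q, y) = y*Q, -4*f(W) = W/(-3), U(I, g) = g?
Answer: 402961/188451 - 841*√43/3962880 ≈ 2.1369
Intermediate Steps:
f(W) = W/12 (f(W) = -W/(4*(-3)) = -W*(-1)/(4*3) = -(-1)*W/12 = W/12)
j(Q, y) = Q*y
X = 841/144 (X = (-2 + (1/12)*(-5))² = (-2 - 5/12)² = (-29/12)² = 841/144 ≈ 5.8403)
402961/188451 + X/j(√(1 + 171), -320) = 402961/188451 + 841/(144*((√(1 + 171)*(-320)))) = 402961*(1/188451) + 841/(144*((√172*(-320)))) = 402961/188451 + 841/(144*(((2*√43)*(-320)))) = 402961/188451 + 841/(144*((-640*√43))) = 402961/188451 + 841*(-√43/27520)/144 = 402961/188451 - 841*√43/3962880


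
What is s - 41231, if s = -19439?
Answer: -60670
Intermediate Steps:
s - 41231 = -19439 - 41231 = -60670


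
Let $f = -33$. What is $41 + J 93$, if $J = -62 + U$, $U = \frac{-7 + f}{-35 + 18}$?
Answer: $- \frac{93605}{17} \approx -5506.2$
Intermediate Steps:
$U = \frac{40}{17}$ ($U = \frac{-7 - 33}{-35 + 18} = - \frac{40}{-17} = \left(-40\right) \left(- \frac{1}{17}\right) = \frac{40}{17} \approx 2.3529$)
$J = - \frac{1014}{17}$ ($J = -62 + \frac{40}{17} = - \frac{1014}{17} \approx -59.647$)
$41 + J 93 = 41 - \frac{94302}{17} = - \frac{93605}{17}$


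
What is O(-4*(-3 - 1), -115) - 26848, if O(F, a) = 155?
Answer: -26693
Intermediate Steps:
O(-4*(-3 - 1), -115) - 26848 = 155 - 26848 = -26693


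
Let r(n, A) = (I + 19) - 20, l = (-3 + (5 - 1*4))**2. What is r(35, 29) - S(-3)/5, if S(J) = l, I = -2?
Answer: -19/5 ≈ -3.8000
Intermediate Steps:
l = 4 (l = (-3 + (5 - 4))**2 = (-3 + 1)**2 = (-2)**2 = 4)
S(J) = 4
r(n, A) = -3 (r(n, A) = (-2 + 19) - 20 = 17 - 20 = -3)
r(35, 29) - S(-3)/5 = -3 - 4/5 = -19/5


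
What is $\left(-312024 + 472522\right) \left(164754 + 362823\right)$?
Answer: $84675053346$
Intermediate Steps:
$\left(-312024 + 472522\right) \left(164754 + 362823\right) = 160498 \cdot 527577 = 84675053346$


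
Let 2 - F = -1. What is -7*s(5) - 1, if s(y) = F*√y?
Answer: -1 - 21*√5 ≈ -47.957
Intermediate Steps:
F = 3 (F = 2 - 1*(-1) = 2 + 1 = 3)
s(y) = 3*√y
-7*s(5) - 1 = -21*√5 - 1 = -1 - 21*√5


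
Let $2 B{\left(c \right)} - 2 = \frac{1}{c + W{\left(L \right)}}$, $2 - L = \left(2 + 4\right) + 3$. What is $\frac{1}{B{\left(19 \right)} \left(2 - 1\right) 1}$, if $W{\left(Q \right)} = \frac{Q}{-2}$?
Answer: $\frac{45}{46} \approx 0.97826$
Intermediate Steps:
$L = -7$ ($L = 2 - \left(\left(2 + 4\right) + 3\right) = 2 - \left(6 + 3\right) = 2 - 9 = -7$)
$W{\left(Q \right)} = - \frac{Q}{2}$ ($W{\left(Q \right)} = Q \left(- \frac{1}{2}\right) = - \frac{Q}{2}$)
$B{\left(c \right)} = 1 + \frac{1}{2 \left(\frac{7}{2} + c\right)}$ ($B{\left(c \right)} = 1 + \frac{1}{2 \left(c - - \frac{7}{2}\right)} = 1 + \frac{1}{2 \left(c + \frac{7}{2}\right)} = 1 + \frac{1}{2 \left(\frac{7}{2} + c\right)}$)
$\frac{1}{B{\left(19 \right)} \left(2 - 1\right) 1} = \frac{1}{\frac{2 \left(4 + 19\right)}{7 + 2 \cdot 19} \left(2 - 1\right) 1} = \frac{1}{2 \frac{1}{7 + 38} \cdot 23 \cdot 1 \cdot 1} = \frac{1}{2 \cdot \frac{1}{45} \cdot 23 \cdot 1} = \frac{1}{\frac{46}{45} \cdot 1} = \frac{1}{\frac{46}{45}} = \frac{45}{46}$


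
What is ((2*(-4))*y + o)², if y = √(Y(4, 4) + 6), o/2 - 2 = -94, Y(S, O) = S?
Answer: 34496 + 2944*√10 ≈ 43806.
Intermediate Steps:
o = -184 (o = 4 + 2*(-94) = 4 - 188 = -184)
y = √10 (y = √(4 + 6) = √10 ≈ 3.1623)
((2*(-4))*y + o)² = ((2*(-4))*√10 - 184)² = (-8*√10 - 184)² = (-184 - 8*√10)²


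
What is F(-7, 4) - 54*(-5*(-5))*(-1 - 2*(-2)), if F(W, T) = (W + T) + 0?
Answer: -4053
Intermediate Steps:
F(W, T) = T + W (F(W, T) = (T + W) + 0 = T + W)
F(-7, 4) - 54*(-5*(-5))*(-1 - 2*(-2)) = (4 - 7) - 54*(-5*(-5))*(-1 - 2*(-2)) = -3 - 1350*(-1 + 4) = -3 - 1350*3 = -3 - 54*75 = -3 - 4050 = -4053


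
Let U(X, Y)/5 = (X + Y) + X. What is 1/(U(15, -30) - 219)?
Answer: -1/219 ≈ -0.0045662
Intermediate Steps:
U(X, Y) = 5*Y + 10*X (U(X, Y) = 5*((X + Y) + X) = 5*(Y + 2*X) = 5*Y + 10*X)
1/(U(15, -30) - 219) = 1/((5*(-30) + 10*15) - 219) = 1/((-150 + 150) - 219) = 1/(0 - 219) = 1/(-219) = -1/219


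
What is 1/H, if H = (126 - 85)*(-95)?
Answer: -1/3895 ≈ -0.00025674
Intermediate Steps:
H = -3895 (H = 41*(-95) = -3895)
1/H = 1/(-3895) = -1/3895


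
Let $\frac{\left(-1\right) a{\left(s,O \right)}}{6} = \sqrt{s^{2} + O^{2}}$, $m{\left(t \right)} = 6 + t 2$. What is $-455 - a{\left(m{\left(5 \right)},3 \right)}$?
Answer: $-455 + 6 \sqrt{265} \approx -357.33$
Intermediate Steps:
$m{\left(t \right)} = 6 + 2 t$
$a{\left(s,O \right)} = - 6 \sqrt{O^{2} + s^{2}}$ ($a{\left(s,O \right)} = - 6 \sqrt{s^{2} + O^{2}} = - 6 \sqrt{O^{2} + s^{2}}$)
$-455 - a{\left(m{\left(5 \right)},3 \right)} = -455 - - 6 \sqrt{3^{2} + \left(6 + 2 \cdot 5\right)^{2}} = -455 - - 6 \sqrt{9 + \left(6 + 10\right)^{2}} = -455 - - 6 \sqrt{9 + 16^{2}} = -455 - - 6 \sqrt{9 + 256} = -455 - - 6 \sqrt{265} = -455 + 6 \sqrt{265}$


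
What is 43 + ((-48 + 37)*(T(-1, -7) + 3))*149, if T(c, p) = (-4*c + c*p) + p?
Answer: -11430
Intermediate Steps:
T(c, p) = p - 4*c + c*p
43 + ((-48 + 37)*(T(-1, -7) + 3))*149 = 43 + ((-48 + 37)*((-7 - 4*(-1) - 1*(-7)) + 3))*149 = 43 - 11*((-7 + 4 + 7) + 3)*149 = 43 - 11*(4 + 3)*149 = 43 - 11*7*149 = 43 - 77*149 = 43 - 11473 = -11430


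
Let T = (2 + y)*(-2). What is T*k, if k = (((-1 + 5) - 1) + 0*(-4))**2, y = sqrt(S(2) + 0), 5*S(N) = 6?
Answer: -36 - 18*sqrt(30)/5 ≈ -55.718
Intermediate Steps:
S(N) = 6/5 (S(N) = (1/5)*6 = 6/5)
y = sqrt(30)/5 (y = sqrt(6/5 + 0) = sqrt(6/5) = sqrt(30)/5 ≈ 1.0954)
T = -4 - 2*sqrt(30)/5 (T = (2 + sqrt(30)/5)*(-2) = -4 - 2*sqrt(30)/5 ≈ -6.1909)
k = 9 (k = ((4 - 1) + 0)**2 = (3 + 0)**2 = 3**2 = 9)
T*k = (-4 - 2*sqrt(30)/5)*9 = -36 - 18*sqrt(30)/5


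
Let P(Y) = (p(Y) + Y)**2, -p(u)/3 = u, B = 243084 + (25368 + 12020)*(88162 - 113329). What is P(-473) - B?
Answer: 941595628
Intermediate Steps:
B = -940700712 (B = 243084 + 37388*(-25167) = 243084 - 940943796 = -940700712)
p(u) = -3*u
P(Y) = 4*Y**2 (P(Y) = (-3*Y + Y)**2 = (-2*Y)**2 = 4*Y**2)
P(-473) - B = 4*(-473)**2 - 1*(-940700712) = 4*223729 + 940700712 = 894916 + 940700712 = 941595628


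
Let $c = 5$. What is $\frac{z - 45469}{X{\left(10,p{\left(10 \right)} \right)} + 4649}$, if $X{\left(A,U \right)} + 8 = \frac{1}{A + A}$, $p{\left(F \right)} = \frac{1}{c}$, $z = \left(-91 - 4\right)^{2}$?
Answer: $- \frac{728880}{92821} \approx -7.8525$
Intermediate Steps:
$z = 9025$ ($z = \left(-95\right)^{2} = 9025$)
$p{\left(F \right)} = \frac{1}{5}$
$X{\left(A,U \right)} = -8 + \frac{1}{2 A}$ ($X{\left(A,U \right)} = -8 + \frac{1}{A + A} = -8 + \frac{1}{2 A}$)
$\frac{z - 45469}{X{\left(10,p{\left(10 \right)} \right)} + 4649} = \frac{9025 - 45469}{\left(-8 + \frac{1}{2 \cdot 10}\right) + 4649} = - \frac{36444}{\left(-8 + \frac{1}{2} \cdot \frac{1}{10}\right) + 4649} = - \frac{36444}{\left(-8 + \frac{1}{20}\right) + 4649} = - \frac{36444}{- \frac{159}{20} + 4649} = - \frac{36444}{\frac{92821}{20}} = \left(-36444\right) \frac{20}{92821} = - \frac{728880}{92821}$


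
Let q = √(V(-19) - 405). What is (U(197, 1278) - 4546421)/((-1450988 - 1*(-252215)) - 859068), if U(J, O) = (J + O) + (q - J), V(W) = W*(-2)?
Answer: 4545143/2057841 - I*√367/2057841 ≈ 2.2087 - 9.3094e-6*I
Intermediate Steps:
V(W) = -2*W
q = I*√367 (q = √(-2*(-19) - 405) = √(38 - 405) = √(-367) = I*√367 ≈ 19.157*I)
U(J, O) = O + I*√367 (U(J, O) = (J + O) + (I*√367 - J) = (J + O) + (-J + I*√367) = O + I*√367)
(U(197, 1278) - 4546421)/((-1450988 - 1*(-252215)) - 859068) = ((1278 + I*√367) - 4546421)/((-1450988 - 1*(-252215)) - 859068) = (-4545143 + I*√367)/((-1450988 + 252215) - 859068) = (-4545143 + I*√367)/(-1198773 - 859068) = (-4545143 + I*√367)/(-2057841) = (-4545143 + I*√367)*(-1/2057841) = 4545143/2057841 - I*√367/2057841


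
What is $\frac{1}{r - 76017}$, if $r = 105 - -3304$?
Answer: $- \frac{1}{72608} \approx -1.3773 \cdot 10^{-5}$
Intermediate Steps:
$r = 3409$ ($r = 105 + 3304 = 3409$)
$\frac{1}{r - 76017} = \frac{1}{3409 - 76017} = \frac{1}{-72608} = - \frac{1}{72608}$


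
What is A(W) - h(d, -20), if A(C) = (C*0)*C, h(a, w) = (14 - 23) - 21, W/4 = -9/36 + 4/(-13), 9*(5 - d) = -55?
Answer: 30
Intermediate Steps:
d = 100/9 (d = 5 - ⅑*(-55) = 5 + 55/9 = 100/9 ≈ 11.111)
W = -29/13 (W = 4*(-9/36 + 4/(-13)) = 4*(-9*1/36 + 4*(-1/13)) = 4*(-¼ - 4/13) = 4*(-29/52) = -29/13 ≈ -2.2308)
h(a, w) = -30 (h(a, w) = -9 - 21 = -30)
A(C) = 0 (A(C) = 0*C = 0)
A(W) - h(d, -20) = 0 - 1*(-30) = 0 + 30 = 30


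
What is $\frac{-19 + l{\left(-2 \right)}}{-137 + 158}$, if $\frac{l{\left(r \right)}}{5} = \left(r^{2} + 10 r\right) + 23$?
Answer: $\frac{16}{21} \approx 0.7619$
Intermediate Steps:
$l{\left(r \right)} = 115 + 5 r^{2} + 50 r$ ($l{\left(r \right)} = 5 \left(\left(r^{2} + 10 r\right) + 23\right) = 5 \left(23 + r^{2} + 10 r\right) = 115 + 5 r^{2} + 50 r$)
$\frac{-19 + l{\left(-2 \right)}}{-137 + 158} = \frac{-19 + \left(115 + 5 \left(-2\right)^{2} + 50 \left(-2\right)\right)}{-137 + 158} = \frac{-19 + \left(115 + 5 \cdot 4 - 100\right)}{21} = \left(-19 + \left(115 + 20 - 100\right)\right) \frac{1}{21} = \left(-19 + 35\right) \frac{1}{21} = 16 \cdot \frac{1}{21} = \frac{16}{21}$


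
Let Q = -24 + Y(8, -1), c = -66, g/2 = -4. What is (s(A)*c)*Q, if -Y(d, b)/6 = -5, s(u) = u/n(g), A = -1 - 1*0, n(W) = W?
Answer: -99/2 ≈ -49.500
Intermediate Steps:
g = -8 (g = 2*(-4) = -8)
A = -1 (A = -1 + 0 = -1)
s(u) = -u/8 (s(u) = u/(-8) = u*(-⅛) = -u/8)
Y(d, b) = 30 (Y(d, b) = -6*(-5) = 30)
Q = 6 (Q = -24 + 30 = 6)
(s(A)*c)*Q = (-⅛*(-1)*(-66))*6 = ((⅛)*(-66))*6 = -33/4*6 = -99/2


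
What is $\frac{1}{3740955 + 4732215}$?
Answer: $\frac{1}{8473170} \approx 1.1802 \cdot 10^{-7}$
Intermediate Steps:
$\frac{1}{3740955 + 4732215} = \frac{1}{8473170}$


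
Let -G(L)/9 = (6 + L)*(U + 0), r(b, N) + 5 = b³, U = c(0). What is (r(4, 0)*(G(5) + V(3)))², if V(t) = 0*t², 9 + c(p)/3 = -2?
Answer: 37153719009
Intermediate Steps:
c(p) = -33 (c(p) = -27 + 3*(-2) = -27 - 6 = -33)
U = -33
r(b, N) = -5 + b³
G(L) = 1782 + 297*L (G(L) = -9*(6 + L)*(-33 + 0) = -9*(6 + L)*(-33) = -9*(-198 - 33*L) = 1782 + 297*L)
V(t) = 0
(r(4, 0)*(G(5) + V(3)))² = ((-5 + 4³)*((1782 + 297*5) + 0))² = ((-5 + 64)*((1782 + 1485) + 0))² = (59*(3267 + 0))² = (59*3267)² = 192753² = 37153719009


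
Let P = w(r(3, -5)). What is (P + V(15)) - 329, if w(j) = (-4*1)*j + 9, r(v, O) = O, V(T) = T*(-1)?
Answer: -315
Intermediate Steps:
V(T) = -T
w(j) = 9 - 4*j (w(j) = -4*j + 9 = 9 - 4*j)
P = 29 (P = 9 - 4*(-5) = 9 + 20 = 29)
(P + V(15)) - 329 = (29 - 1*15) - 329 = (29 - 15) - 329 = 14 - 329 = -315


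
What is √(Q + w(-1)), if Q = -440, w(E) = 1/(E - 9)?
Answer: 3*I*√4890/10 ≈ 20.979*I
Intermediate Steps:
w(E) = 1/(-9 + E)
√(Q + w(-1)) = √(-440 + 1/(-9 - 1)) = √(-440 + 1/(-10)) = √(-440 - ⅒) = √(-4401/10) = 3*I*√4890/10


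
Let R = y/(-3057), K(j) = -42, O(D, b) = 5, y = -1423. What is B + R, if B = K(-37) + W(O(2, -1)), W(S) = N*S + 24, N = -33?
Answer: -558008/3057 ≈ -182.53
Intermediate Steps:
W(S) = 24 - 33*S (W(S) = -33*S + 24 = 24 - 33*S)
R = 1423/3057 (R = -1423/(-3057) = -1423*(-1/3057) = 1423/3057 ≈ 0.46549)
B = -183 (B = -42 + (24 - 33*5) = -42 + (24 - 165) = -42 - 141 = -183)
B + R = -183 + 1423/3057 = -558008/3057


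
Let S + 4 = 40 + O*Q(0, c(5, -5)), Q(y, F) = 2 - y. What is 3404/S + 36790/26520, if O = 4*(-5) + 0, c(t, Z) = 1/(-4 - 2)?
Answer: -173321/204 ≈ -849.61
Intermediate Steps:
c(t, Z) = -1/6 (c(t, Z) = 1/(-6) = -1/6)
O = -20 (O = -20 + 0 = -20)
S = -4 (S = -4 + (40 - 20*(2 - 1*0)) = -4 + (40 - 20*(2 + 0)) = -4 + (40 - 20*2) = -4 + (40 - 40) = -4 + 0 = -4)
3404/S + 36790/26520 = 3404/(-4) + 36790/26520 = 3404*(-1/4) + 36790*(1/26520) = -851 + 283/204 = -173321/204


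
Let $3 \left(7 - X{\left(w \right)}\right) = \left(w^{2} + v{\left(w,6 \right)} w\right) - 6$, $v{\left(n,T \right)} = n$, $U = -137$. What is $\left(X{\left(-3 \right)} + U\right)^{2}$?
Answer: $17956$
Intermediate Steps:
$X{\left(w \right)} = 9 - \frac{2 w^{2}}{3}$ ($X{\left(w \right)} = 7 - \frac{\left(w^{2} + w w\right) - 6}{3} = 7 - \frac{\left(w^{2} + w^{2}\right) - 6}{3} = 7 - \frac{2 w^{2} - 6}{3} = 7 - \frac{-6 + 2 w^{2}}{3} = 7 - \left(-2 + \frac{2 w^{2}}{3}\right) = 9 - \frac{2 w^{2}}{3}$)
$\left(X{\left(-3 \right)} + U\right)^{2} = \left(\left(9 - \frac{2 \left(-3\right)^{2}}{3}\right) - 137\right)^{2} = \left(\left(9 - 6\right) - 137\right)^{2} = \left(3 - 137\right)^{2} = \left(-134\right)^{2} = 17956$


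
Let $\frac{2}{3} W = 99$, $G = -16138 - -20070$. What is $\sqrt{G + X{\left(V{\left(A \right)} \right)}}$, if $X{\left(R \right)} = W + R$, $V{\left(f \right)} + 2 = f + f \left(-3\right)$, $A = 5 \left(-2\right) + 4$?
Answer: $\frac{9 \sqrt{202}}{2} \approx 63.957$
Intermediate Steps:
$G = 3932$ ($G = -16138 + 20070 = 3932$)
$W = \frac{297}{2}$ ($W = \frac{3}{2} \cdot 99 = \frac{297}{2} \approx 148.5$)
$A = -6$ ($A = -10 + 4 = -6$)
$V{\left(f \right)} = -2 - 2 f$ ($V{\left(f \right)} = -2 + \left(f + f \left(-3\right)\right) = -2 + \left(f - 3 f\right) = -2 - 2 f$)
$X{\left(R \right)} = \frac{297}{2} + R$
$\sqrt{G + X{\left(V{\left(A \right)} \right)}} = \sqrt{3932 + \left(\frac{297}{2} - -10\right)} = \sqrt{3932 + \left(\frac{297}{2} + \left(-2 + 12\right)\right)} = \sqrt{3932 + \left(\frac{297}{2} + 10\right)} = \sqrt{3932 + \frac{317}{2}} = \sqrt{\frac{8181}{2}} = \frac{9 \sqrt{202}}{2}$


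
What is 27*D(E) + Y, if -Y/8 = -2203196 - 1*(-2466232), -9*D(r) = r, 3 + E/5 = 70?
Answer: -2105293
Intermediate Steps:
E = 335 (E = -15 + 5*70 = -15 + 350 = 335)
D(r) = -r/9
Y = -2104288 (Y = -8*(-2203196 - 1*(-2466232)) = -8*(-2203196 + 2466232) = -8*263036 = -2104288)
27*D(E) + Y = 27*(-1/9*335) - 2104288 = 27*(-335/9) - 2104288 = -1005 - 2104288 = -2105293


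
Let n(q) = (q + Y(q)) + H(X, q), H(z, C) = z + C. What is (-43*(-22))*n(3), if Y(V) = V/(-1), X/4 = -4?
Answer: -12298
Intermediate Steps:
X = -16 (X = 4*(-4) = -16)
H(z, C) = C + z
Y(V) = -V (Y(V) = V*(-1) = -V)
n(q) = -16 + q (n(q) = (q - q) + (q - 16) = 0 + (-16 + q) = -16 + q)
(-43*(-22))*n(3) = (-43*(-22))*(-16 + 3) = 946*(-13) = -12298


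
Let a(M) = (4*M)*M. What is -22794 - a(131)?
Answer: -91438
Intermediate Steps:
a(M) = 4*M²
-22794 - a(131) = -22794 - 4*131² = -22794 - 4*17161 = -22794 - 1*68644 = -22794 - 68644 = -91438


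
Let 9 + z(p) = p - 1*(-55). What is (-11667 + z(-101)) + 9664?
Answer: -2058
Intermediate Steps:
z(p) = 46 + p (z(p) = -9 + (p - 1*(-55)) = -9 + (p + 55) = -9 + (55 + p) = 46 + p)
(-11667 + z(-101)) + 9664 = (-11667 + (46 - 101)) + 9664 = (-11667 - 55) + 9664 = -11722 + 9664 = -2058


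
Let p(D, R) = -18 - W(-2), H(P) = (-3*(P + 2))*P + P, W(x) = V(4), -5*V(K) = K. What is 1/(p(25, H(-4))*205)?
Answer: -1/3526 ≈ -0.00028361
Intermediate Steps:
V(K) = -K/5
W(x) = -⅘ (W(x) = -⅕*4 = -⅘)
H(P) = P + P*(-6 - 3*P) (H(P) = (-3*(2 + P))*P + P = (-6 - 3*P)*P + P = P*(-6 - 3*P) + P = P + P*(-6 - 3*P))
p(D, R) = -86/5 (p(D, R) = -18 - 1*(-⅘) = -18 + ⅘ = -86/5)
1/(p(25, H(-4))*205) = 1/(-86/5*205) = 1/(-3526) = -1/3526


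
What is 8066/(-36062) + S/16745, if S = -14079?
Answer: -321391034/301929095 ≈ -1.0645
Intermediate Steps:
8066/(-36062) + S/16745 = 8066/(-36062) - 14079/16745 = 8066*(-1/36062) - 14079*1/16745 = -4033/18031 - 14079/16745 = -321391034/301929095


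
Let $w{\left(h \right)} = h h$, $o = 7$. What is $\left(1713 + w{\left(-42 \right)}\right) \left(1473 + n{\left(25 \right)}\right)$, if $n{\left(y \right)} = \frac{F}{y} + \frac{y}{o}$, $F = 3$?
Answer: $\frac{898529817}{175} \approx 5.1345 \cdot 10^{6}$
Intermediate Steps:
$w{\left(h \right)} = h^{2}$
$n{\left(y \right)} = \frac{3}{y} + \frac{y}{7}$
$\left(1713 + w{\left(-42 \right)}\right) \left(1473 + n{\left(25 \right)}\right) = \left(1713 + \left(-42\right)^{2}\right) \left(1473 + \left(\frac{3}{25} + \frac{1}{7} \cdot 25\right)\right) = \left(1713 + 1764\right) \left(1473 + \left(3 \cdot \frac{1}{25} + \frac{25}{7}\right)\right) = 3477 \left(1473 + \left(\frac{3}{25} + \frac{25}{7}\right)\right) = 3477 \left(1473 + \frac{646}{175}\right) = 3477 \cdot \frac{258421}{175} = \frac{898529817}{175}$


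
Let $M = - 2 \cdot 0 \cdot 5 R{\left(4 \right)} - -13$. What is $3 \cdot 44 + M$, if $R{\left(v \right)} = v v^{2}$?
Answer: $145$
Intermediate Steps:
$R{\left(v \right)} = v^{3}$
$M = 13$ ($M = - 2 \cdot 0 \cdot 5 \cdot 4^{3} - -13 = \left(-2\right) 0 \cdot 64 + 13 = 0 \cdot 64 + 13 = 0 + 13 = 13$)
$3 \cdot 44 + M = 3 \cdot 44 + 13 = 132 + 13 = 145$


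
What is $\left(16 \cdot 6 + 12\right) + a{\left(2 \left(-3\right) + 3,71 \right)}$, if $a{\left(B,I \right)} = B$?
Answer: $105$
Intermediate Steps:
$\left(16 \cdot 6 + 12\right) + a{\left(2 \left(-3\right) + 3,71 \right)} = \left(16 \cdot 6 + 12\right) + \left(2 \left(-3\right) + 3\right) = \left(96 + 12\right) + \left(-6 + 3\right) = 108 - 3 = 105$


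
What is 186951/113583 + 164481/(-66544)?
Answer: -2080592693/2519422384 ≈ -0.82582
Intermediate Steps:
186951/113583 + 164481/(-66544) = 186951*(1/113583) + 164481*(-1/66544) = 62317/37861 - 164481/66544 = -2080592693/2519422384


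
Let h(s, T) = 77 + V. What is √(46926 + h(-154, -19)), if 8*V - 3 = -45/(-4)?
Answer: 7*√61394/8 ≈ 216.81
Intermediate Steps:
V = 57/32 (V = 3/8 + (-45/(-4))/8 = 3/8 + (-45*(-¼))/8 = 3/8 + (⅛)*(45/4) = 3/8 + 45/32 = 57/32 ≈ 1.7813)
h(s, T) = 2521/32 (h(s, T) = 77 + 57/32 = 2521/32)
√(46926 + h(-154, -19)) = √(46926 + 2521/32) = √(1504153/32) = 7*√61394/8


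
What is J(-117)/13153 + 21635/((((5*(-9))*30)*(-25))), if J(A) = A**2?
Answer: 149313781/88782750 ≈ 1.6818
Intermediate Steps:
J(-117)/13153 + 21635/((((5*(-9))*30)*(-25))) = (-117)**2/13153 + 21635/((((5*(-9))*30)*(-25))) = 13689*(1/13153) + 21635/((-45*30*(-25))) = 13689/13153 + 21635/((-1350*(-25))) = 13689/13153 + 21635/33750 = 13689/13153 + 21635*(1/33750) = 13689/13153 + 4327/6750 = 149313781/88782750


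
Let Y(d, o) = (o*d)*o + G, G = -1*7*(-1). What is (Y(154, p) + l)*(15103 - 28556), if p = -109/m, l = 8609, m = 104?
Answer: -639154249745/5408 ≈ -1.1819e+8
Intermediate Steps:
p = -109/104 ≈ -1.0481
G = 7 (G = -7*(-1) = 7)
Y(d, o) = 7 + d*o² (Y(d, o) = (o*d)*o + 7 = (d*o)*o + 7 = d*o² + 7 = 7 + d*o²)
(Y(154, p) + l)*(15103 - 28556) = ((7 + 154*(-109/104)²) + 8609)*(15103 - 28556) = ((7 + 154*(11881/10816)) + 8609)*(-13453) = ((7 + 914837/5408) + 8609)*(-13453) = (952693/5408 + 8609)*(-13453) = (47510165/5408)*(-13453) = -639154249745/5408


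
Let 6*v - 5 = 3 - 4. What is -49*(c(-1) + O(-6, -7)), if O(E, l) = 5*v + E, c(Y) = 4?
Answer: -196/3 ≈ -65.333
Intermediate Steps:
v = ⅔ (v = ⅚ + (3 - 4)/6 = ⅚ + (⅙)*(-1) = ⅚ - ⅙ = ⅔ ≈ 0.66667)
O(E, l) = 10/3 + E (O(E, l) = 5*(⅔) + E = 10/3 + E)
-49*(c(-1) + O(-6, -7)) = -49*(4 + (10/3 - 6)) = -49*(4 - 8/3) = -49*4/3 = -196/3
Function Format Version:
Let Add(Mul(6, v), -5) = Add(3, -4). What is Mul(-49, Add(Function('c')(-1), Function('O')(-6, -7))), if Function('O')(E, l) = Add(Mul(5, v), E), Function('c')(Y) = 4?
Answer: Rational(-196, 3) ≈ -65.333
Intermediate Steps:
v = Rational(2, 3) (v = Add(Rational(5, 6), Mul(Rational(1, 6), Add(3, -4))) = Add(Rational(5, 6), Mul(Rational(1, 6), -1)) = Add(Rational(5, 6), Rational(-1, 6)) = Rational(2, 3) ≈ 0.66667)
Function('O')(E, l) = Add(Rational(10, 3), E) (Function('O')(E, l) = Add(Mul(5, Rational(2, 3)), E) = Add(Rational(10, 3), E))
Mul(-49, Add(Function('c')(-1), Function('O')(-6, -7))) = Mul(-49, Add(4, Add(Rational(10, 3), -6))) = Mul(-49, Add(4, Rational(-8, 3))) = Mul(-49, Rational(4, 3)) = Rational(-196, 3)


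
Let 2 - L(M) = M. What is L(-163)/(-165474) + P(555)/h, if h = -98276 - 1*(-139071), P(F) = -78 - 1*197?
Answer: -3482435/450034122 ≈ -0.0077382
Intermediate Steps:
L(M) = 2 - M
P(F) = -275 (P(F) = -78 - 197 = -275)
h = 40795 (h = -98276 + 139071 = 40795)
L(-163)/(-165474) + P(555)/h = (2 - 1*(-163))/(-165474) - 275/40795 = (2 + 163)*(-1/165474) - 275*1/40795 = 165*(-1/165474) - 55/8159 = -55/55158 - 55/8159 = -3482435/450034122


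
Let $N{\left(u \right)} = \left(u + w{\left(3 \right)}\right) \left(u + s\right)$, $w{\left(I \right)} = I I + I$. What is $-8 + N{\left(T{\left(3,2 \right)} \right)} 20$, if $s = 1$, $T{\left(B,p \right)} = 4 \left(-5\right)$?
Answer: $3032$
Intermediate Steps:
$T{\left(B,p \right)} = -20$
$w{\left(I \right)} = I + I^{2}$ ($w{\left(I \right)} = I^{2} + I = I + I^{2}$)
$N{\left(u \right)} = \left(1 + u\right) \left(12 + u\right)$ ($N{\left(u \right)} = \left(u + 3 \left(1 + 3\right)\right) \left(u + 1\right) = \left(u + 3 \cdot 4\right) \left(1 + u\right) = \left(u + 12\right) \left(1 + u\right) = \left(12 + u\right) \left(1 + u\right) = \left(1 + u\right) \left(12 + u\right)$)
$-8 + N{\left(T{\left(3,2 \right)} \right)} 20 = -8 + \left(12 + \left(-20\right)^{2} + 13 \left(-20\right)\right) 20 = -8 + \left(12 + 400 - 260\right) 20 = -8 + 152 \cdot 20 = -8 + 3040 = 3032$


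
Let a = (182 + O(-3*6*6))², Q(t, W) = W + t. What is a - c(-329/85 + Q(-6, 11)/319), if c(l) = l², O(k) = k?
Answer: 4015156695424/735223225 ≈ 5461.1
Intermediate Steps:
a = 5476 (a = (182 - 3*6*6)² = (182 - 18*6)² = (182 - 108)² = 74² = 5476)
a - c(-329/85 + Q(-6, 11)/319) = 5476 - (-329/85 + (11 - 6)/319)² = 5476 - (-329*1/85 + 5*(1/319))² = 5476 - (-329/85 + 5/319)² = 5476 - (-104526/27115)² = 5476 - 1*10925684676/735223225 = 5476 - 10925684676/735223225 = 4015156695424/735223225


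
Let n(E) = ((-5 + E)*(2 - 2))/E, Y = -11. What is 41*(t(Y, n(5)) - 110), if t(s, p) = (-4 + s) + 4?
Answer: -4961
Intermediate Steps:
n(E) = 0 (n(E) = ((-5 + E)*0)/E = 0/E = 0)
t(s, p) = s
41*(t(Y, n(5)) - 110) = 41*(-11 - 110) = 41*(-121) = -4961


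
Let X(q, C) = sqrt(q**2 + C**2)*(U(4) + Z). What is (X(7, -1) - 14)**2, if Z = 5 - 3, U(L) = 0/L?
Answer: 396 - 280*sqrt(2) ≈ 0.020203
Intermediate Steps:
U(L) = 0
Z = 2
X(q, C) = 2*sqrt(C**2 + q**2) (X(q, C) = sqrt(q**2 + C**2)*(0 + 2) = sqrt(C**2 + q**2)*2 = 2*sqrt(C**2 + q**2))
(X(7, -1) - 14)**2 = (2*sqrt((-1)**2 + 7**2) - 14)**2 = (2*sqrt(1 + 49) - 14)**2 = (2*sqrt(50) - 14)**2 = (2*(5*sqrt(2)) - 14)**2 = (10*sqrt(2) - 14)**2 = (-14 + 10*sqrt(2))**2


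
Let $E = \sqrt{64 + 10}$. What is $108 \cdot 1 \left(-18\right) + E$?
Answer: $-1944 + \sqrt{74} \approx -1935.4$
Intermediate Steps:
$E = \sqrt{74} \approx 8.6023$
$108 \cdot 1 \left(-18\right) + E = 108 \cdot 1 \left(-18\right) + \sqrt{74} = 108 \left(-18\right) + \sqrt{74} = -1944 + \sqrt{74}$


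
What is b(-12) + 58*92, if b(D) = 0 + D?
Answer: 5324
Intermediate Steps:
b(D) = D
b(-12) + 58*92 = -12 + 58*92 = -12 + 5336 = 5324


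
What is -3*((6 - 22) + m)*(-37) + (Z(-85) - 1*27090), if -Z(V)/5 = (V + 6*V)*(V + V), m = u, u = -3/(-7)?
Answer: -3741979/7 ≈ -5.3457e+5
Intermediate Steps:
u = 3/7 (u = -3*(-1/7) = 3/7 ≈ 0.42857)
m = 3/7 ≈ 0.42857
Z(V) = -70*V**2 (Z(V) = -5*(V + 6*V)*(V + V) = -5*7*V*2*V = -70*V**2)
-3*((6 - 22) + m)*(-37) + (Z(-85) - 1*27090) = -3*((6 - 22) + 3/7)*(-37) + (-70*(-85)**2 - 1*27090) = -3*(-16 + 3/7)*(-37) + (-70*7225 - 27090) = -3*(-109/7)*(-37) + (-505750 - 27090) = (327/7)*(-37) - 532840 = -12099/7 - 532840 = -3741979/7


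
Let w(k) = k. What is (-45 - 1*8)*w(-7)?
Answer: 371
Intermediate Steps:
(-45 - 1*8)*w(-7) = (-45 - 1*8)*(-7) = (-45 - 8)*(-7) = -53*(-7) = 371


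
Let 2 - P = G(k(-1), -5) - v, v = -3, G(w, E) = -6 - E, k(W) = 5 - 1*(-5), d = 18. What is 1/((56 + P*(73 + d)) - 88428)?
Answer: -1/88372 ≈ -1.1316e-5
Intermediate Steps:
k(W) = 10 (k(W) = 5 + 5 = 10)
P = 0 (P = 2 - ((-6 - 1*(-5)) - 1*(-3)) = 2 - ((-6 + 5) + 3) = 2 - (-1 + 3) = 2 - 1*2 = 2 - 2 = 0)
1/((56 + P*(73 + d)) - 88428) = 1/((56 + 0*(73 + 18)) - 88428) = 1/((56 + 0*91) - 88428) = 1/((56 + 0) - 88428) = 1/(56 - 88428) = 1/(-88372) = -1/88372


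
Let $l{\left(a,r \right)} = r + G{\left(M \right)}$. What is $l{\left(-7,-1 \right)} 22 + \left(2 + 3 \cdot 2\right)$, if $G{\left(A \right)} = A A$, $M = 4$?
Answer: $338$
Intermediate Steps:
$G{\left(A \right)} = A^{2}$
$l{\left(a,r \right)} = 16 + r$ ($l{\left(a,r \right)} = r + 4^{2} = r + 16 = 16 + r$)
$l{\left(-7,-1 \right)} 22 + \left(2 + 3 \cdot 2\right) = \left(16 - 1\right) 22 + \left(2 + 3 \cdot 2\right) = 15 \cdot 22 + \left(2 + 6\right) = 330 + 8 = 338$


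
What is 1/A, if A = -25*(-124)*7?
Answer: 1/21700 ≈ 4.6083e-5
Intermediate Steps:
A = 21700 (A = 3100*7 = 21700)
1/A = 1/21700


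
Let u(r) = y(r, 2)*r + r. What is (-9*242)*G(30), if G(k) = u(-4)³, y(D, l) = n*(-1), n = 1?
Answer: 0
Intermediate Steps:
y(D, l) = -1 (y(D, l) = 1*(-1) = -1)
u(r) = 0 (u(r) = -r + r = 0)
G(k) = 0 (G(k) = 0³ = 0)
(-9*242)*G(30) = -9*242*0 = -2178*0 = 0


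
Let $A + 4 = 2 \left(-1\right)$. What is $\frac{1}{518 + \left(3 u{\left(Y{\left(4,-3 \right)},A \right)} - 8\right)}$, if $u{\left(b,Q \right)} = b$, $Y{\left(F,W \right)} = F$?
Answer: $\frac{1}{522} \approx 0.0019157$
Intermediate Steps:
$A = -6$ ($A = -4 + 2 \left(-1\right) = -4 - 2 = -6$)
$\frac{1}{518 + \left(3 u{\left(Y{\left(4,-3 \right)},A \right)} - 8\right)} = \frac{1}{518 + \left(3 \cdot 4 - 8\right)} = \frac{1}{518 + \left(12 - 8\right)} = \frac{1}{518 + 4} = \frac{1}{522}$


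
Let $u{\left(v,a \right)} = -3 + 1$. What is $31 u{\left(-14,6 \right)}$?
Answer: $-62$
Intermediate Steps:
$u{\left(v,a \right)} = -2$
$31 u{\left(-14,6 \right)} = 31 \left(-2\right) = -62$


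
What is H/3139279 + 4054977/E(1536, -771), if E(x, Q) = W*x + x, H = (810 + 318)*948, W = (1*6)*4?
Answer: 4256922317061/40182771200 ≈ 105.94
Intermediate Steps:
W = 24 (W = 6*4 = 24)
H = 1069344 (H = 1128*948 = 1069344)
E(x, Q) = 25*x (E(x, Q) = 24*x + x = 25*x)
H/3139279 + 4054977/E(1536, -771) = 1069344/3139279 + 4054977/((25*1536)) = 1069344*(1/3139279) + 4054977/38400 = 1069344/3139279 + 4054977*(1/38400) = 1069344/3139279 + 1351659/12800 = 4256922317061/40182771200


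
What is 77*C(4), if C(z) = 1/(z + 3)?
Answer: 11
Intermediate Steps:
C(z) = 1/(3 + z)
77*C(4) = 77/(3 + 4) = 77/7 = 77*(1/7) = 11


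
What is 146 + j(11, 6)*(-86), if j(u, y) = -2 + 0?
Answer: 318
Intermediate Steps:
j(u, y) = -2
146 + j(11, 6)*(-86) = 146 - 2*(-86) = 146 + 172 = 318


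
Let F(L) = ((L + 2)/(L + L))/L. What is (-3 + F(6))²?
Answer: 676/81 ≈ 8.3457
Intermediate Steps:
F(L) = (2 + L)/(2*L²) (F(L) = ((2 + L)/((2*L)))/L = ((2 + L)*(1/(2*L)))/L = ((2 + L)/(2*L))/L = (2 + L)/(2*L²))
(-3 + F(6))² = (-3 + (½)*(2 + 6)/6²)² = (-3 + (½)*(1/36)*8)² = (-3 + ⅑)² = (-26/9)² = 676/81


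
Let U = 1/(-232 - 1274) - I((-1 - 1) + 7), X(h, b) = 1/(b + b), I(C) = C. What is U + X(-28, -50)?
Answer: -377303/75300 ≈ -5.0107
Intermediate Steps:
X(h, b) = 1/(2*b)
U = -7531/1506 (U = 1/(-232 - 1274) - ((-1 - 1) + 7) = 1/(-1506) - (-2 + 7) = -1/1506 - 1*5 = -1/1506 - 5 = -7531/1506 ≈ -5.0007)
U + X(-28, -50) = -7531/1506 + (½)/(-50) = -7531/1506 + (½)*(-1/50) = -7531/1506 - 1/100 = -377303/75300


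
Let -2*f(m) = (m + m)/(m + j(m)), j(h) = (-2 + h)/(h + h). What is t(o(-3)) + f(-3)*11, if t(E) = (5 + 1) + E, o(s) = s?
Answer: -159/13 ≈ -12.231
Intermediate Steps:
j(h) = (-2 + h)/(2*h) (j(h) = (-2 + h)/((2*h)) = (-2 + h)*(1/(2*h)) = (-2 + h)/(2*h))
t(E) = 6 + E
f(m) = -m/(m + (-2 + m)/(2*m)) (f(m) = -(m + m)/(2*(m + (-2 + m)/(2*m))) = -2*m/(2*(m + (-2 + m)/(2*m))) = -m/(m + (-2 + m)/(2*m)))
t(o(-3)) + f(-3)*11 = (6 - 3) - 2*(-3)**2/(-2 - 3 + 2*(-3)**2)*11 = 3 - 2*9/(-2 - 3 + 2*9)*11 = 3 - 2*9/(-2 - 3 + 18)*11 = 3 - 2*9/13*11 = 3 - 2*9*1/13*11 = 3 - 18/13*11 = 3 - 198/13 = -159/13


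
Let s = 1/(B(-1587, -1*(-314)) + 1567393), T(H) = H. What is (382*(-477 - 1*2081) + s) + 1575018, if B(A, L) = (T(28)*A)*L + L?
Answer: 7404638648813/12385197 ≈ 5.9786e+5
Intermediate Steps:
B(A, L) = L + 28*A*L (B(A, L) = (28*A)*L + L = 28*A*L + L = L + 28*A*L)
s = -1/12385197 (s = 1/((-1*(-314))*(1 + 28*(-1587)) + 1567393) = 1/(314*(1 - 44436) + 1567393) = 1/(314*(-44435) + 1567393) = 1/(-13952590 + 1567393) = 1/(-12385197) = -1/12385197 ≈ -8.0742e-8)
(382*(-477 - 1*2081) + s) + 1575018 = (382*(-477 - 1*2081) - 1/12385197) + 1575018 = (382*(-477 - 2081) - 1/12385197) + 1575018 = (382*(-2558) - 1/12385197) + 1575018 = (-977156 - 1/12385197) + 1575018 = -12102269559733/12385197 + 1575018 = 7404638648813/12385197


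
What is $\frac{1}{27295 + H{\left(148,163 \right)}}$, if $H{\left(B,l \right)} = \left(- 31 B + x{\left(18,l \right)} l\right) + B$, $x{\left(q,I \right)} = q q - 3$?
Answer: $\frac{1}{75178} \approx 1.3302 \cdot 10^{-5}$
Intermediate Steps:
$x{\left(q,I \right)} = -3 + q^{2}$ ($x{\left(q,I \right)} = q^{2} - 3 = -3 + q^{2}$)
$H{\left(B,l \right)} = - 30 B + 321 l$ ($H{\left(B,l \right)} = \left(- 31 B + \left(-3 + 18^{2}\right) l\right) + B = \left(- 31 B + \left(-3 + 324\right) l\right) + B = \left(- 31 B + 321 l\right) + B = - 30 B + 321 l$)
$\frac{1}{27295 + H{\left(148,163 \right)}} = \frac{1}{27295 + \left(\left(-30\right) 148 + 321 \cdot 163\right)} = \frac{1}{27295 + \left(-4440 + 52323\right)} = \frac{1}{27295 + 47883} = \frac{1}{75178}$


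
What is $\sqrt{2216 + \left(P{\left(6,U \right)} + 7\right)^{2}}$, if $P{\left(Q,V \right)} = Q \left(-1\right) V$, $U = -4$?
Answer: $3 \sqrt{353} \approx 56.365$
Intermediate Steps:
$P{\left(Q,V \right)} = - Q V$
$\sqrt{2216 + \left(P{\left(6,U \right)} + 7\right)^{2}} = \sqrt{2216 + \left(\left(-1\right) 6 \left(-4\right) + 7\right)^{2}} = \sqrt{2216 + \left(24 + 7\right)^{2}} = \sqrt{2216 + 31^{2}} = \sqrt{2216 + 961} = \sqrt{3177} = 3 \sqrt{353}$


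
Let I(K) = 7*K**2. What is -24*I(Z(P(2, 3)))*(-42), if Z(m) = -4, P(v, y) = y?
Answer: 112896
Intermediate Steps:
-24*I(Z(P(2, 3)))*(-42) = -168*(-4)**2*(-42) = -168*16*(-42) = -24*112*(-42) = -2688*(-42) = 112896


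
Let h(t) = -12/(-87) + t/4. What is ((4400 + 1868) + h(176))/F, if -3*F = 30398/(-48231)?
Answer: 13243171518/440771 ≈ 30045.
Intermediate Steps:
F = 30398/144693 (F = -30398/(3*(-48231)) = -30398*(-1)/(3*48231) = -⅓*(-30398/48231) = 30398/144693 ≈ 0.21009)
h(t) = 4/29 + t/4 (h(t) = -12*(-1/87) + t*(¼) = 4/29 + t/4)
((4400 + 1868) + h(176))/F = ((4400 + 1868) + (4/29 + (¼)*176))/(30398/144693) = (6268 + (4/29 + 44))*(144693/30398) = (6268 + 1280/29)*(144693/30398) = (183052/29)*(144693/30398) = 13243171518/440771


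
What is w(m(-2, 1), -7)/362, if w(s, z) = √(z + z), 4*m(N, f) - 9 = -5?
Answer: I*√14/362 ≈ 0.010336*I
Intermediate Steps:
m(N, f) = 1 (m(N, f) = 9/4 + (¼)*(-5) = 9/4 - 5/4 = 1)
w(s, z) = √2*√z (w(s, z) = √(2*z) = √2*√z)
w(m(-2, 1), -7)/362 = (√2*√(-7))/362 = (√2*(I*√7))*(1/362) = (I*√14)*(1/362) = I*√14/362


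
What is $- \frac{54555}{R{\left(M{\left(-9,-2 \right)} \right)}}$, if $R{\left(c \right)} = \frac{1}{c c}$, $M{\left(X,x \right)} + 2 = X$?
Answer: $-6601155$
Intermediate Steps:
$M{\left(X,x \right)} = -2 + X$
$R{\left(c \right)} = \frac{1}{c^{2}}$
$- \frac{54555}{R{\left(M{\left(-9,-2 \right)} \right)}} = - \frac{54555}{\frac{1}{\left(-2 - 9\right)^{2}}} = - \frac{54555}{\frac{1}{121}} = - 54555 \frac{1}{\frac{1}{121}} = \left(-54555\right) 121 = -6601155$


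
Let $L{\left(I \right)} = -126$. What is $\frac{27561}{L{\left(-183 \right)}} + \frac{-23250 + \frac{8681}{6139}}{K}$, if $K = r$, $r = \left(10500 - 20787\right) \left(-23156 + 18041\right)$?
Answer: $- \frac{141314690001803}{646043865390} \approx -218.74$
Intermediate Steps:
$r = 52618005$ ($r = \left(-10287\right) \left(-5115\right) = 52618005$)
$K = 52618005$
$\frac{27561}{L{\left(-183 \right)}} + \frac{-23250 + \frac{8681}{6139}}{K} = \frac{27561}{-126} + \frac{-23250 + \frac{8681}{6139}}{52618005} = 27561 \left(- \frac{1}{126}\right) + \left(-23250 + 8681 \cdot \frac{1}{6139}\right) \frac{1}{52618005} = - \frac{9187}{42} + \left(-23250 + \frac{8681}{6139}\right) \frac{1}{52618005} = - \frac{9187}{42} - \frac{142723069}{323021932695} = - \frac{141314690001803}{646043865390}$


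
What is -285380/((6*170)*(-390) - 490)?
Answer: 28538/39829 ≈ 0.71651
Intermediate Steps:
-285380/((6*170)*(-390) - 490) = -285380/(1020*(-390) - 490) = -285380/(-397800 - 490) = -285380/(-398290) = -285380*(-1/398290) = 28538/39829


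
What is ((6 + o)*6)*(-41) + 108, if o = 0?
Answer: -1368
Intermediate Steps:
((6 + o)*6)*(-41) + 108 = ((6 + 0)*6)*(-41) + 108 = (6*6)*(-41) + 108 = 36*(-41) + 108 = -1476 + 108 = -1368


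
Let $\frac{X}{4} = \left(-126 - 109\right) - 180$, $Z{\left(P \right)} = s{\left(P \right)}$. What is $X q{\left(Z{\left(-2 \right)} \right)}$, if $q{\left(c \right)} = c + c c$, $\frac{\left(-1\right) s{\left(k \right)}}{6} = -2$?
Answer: $-258960$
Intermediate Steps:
$s{\left(k \right)} = 12$ ($s{\left(k \right)} = \left(-6\right) \left(-2\right) = 12$)
$Z{\left(P \right)} = 12$
$X = -1660$ ($X = 4 \left(\left(-126 - 109\right) - 180\right) = 4 \left(-235 - 180\right) = 4 \left(-415\right) = -1660$)
$q{\left(c \right)} = c + c^{2}$
$X q{\left(Z{\left(-2 \right)} \right)} = - 1660 \cdot 12 \left(1 + 12\right) = - 1660 \cdot 12 \cdot 13 = \left(-1660\right) 156 = -258960$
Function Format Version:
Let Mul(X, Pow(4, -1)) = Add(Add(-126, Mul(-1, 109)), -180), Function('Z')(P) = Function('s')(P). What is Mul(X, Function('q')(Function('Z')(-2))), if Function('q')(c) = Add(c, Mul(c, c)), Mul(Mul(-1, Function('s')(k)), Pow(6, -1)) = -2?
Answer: -258960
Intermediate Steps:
Function('s')(k) = 12 (Function('s')(k) = Mul(-6, -2) = 12)
Function('Z')(P) = 12
X = -1660 (X = Mul(4, Add(Add(-126, Mul(-1, 109)), -180)) = Mul(4, Add(Add(-126, -109), -180)) = Mul(4, Add(-235, -180)) = Mul(4, -415) = -1660)
Function('q')(c) = Add(c, Pow(c, 2))
Mul(X, Function('q')(Function('Z')(-2))) = Mul(-1660, Mul(12, Add(1, 12))) = Mul(-1660, Mul(12, 13)) = Mul(-1660, 156) = -258960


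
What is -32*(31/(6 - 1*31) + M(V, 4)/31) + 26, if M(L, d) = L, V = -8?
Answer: 57302/775 ≈ 73.938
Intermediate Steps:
-32*(31/(6 - 1*31) + M(V, 4)/31) + 26 = -32*(31/(6 - 1*31) - 8/31) + 26 = -32*(31/(6 - 31) - 8*1/31) + 26 = -32*(31/(-25) - 8/31) + 26 = -32*(31*(-1/25) - 8/31) + 26 = -32*(-31/25 - 8/31) + 26 = -32*(-1161/775) + 26 = 37152/775 + 26 = 57302/775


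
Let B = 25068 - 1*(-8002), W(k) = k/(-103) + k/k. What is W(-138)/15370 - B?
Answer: -52353447459/1583110 ≈ -33070.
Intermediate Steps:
W(k) = 1 - k/103 (W(k) = k*(-1/103) + 1 = -k/103 + 1 = 1 - k/103)
B = 33070 (B = 25068 + 8002 = 33070)
W(-138)/15370 - B = (1 - 1/103*(-138))/15370 - 1*33070 = (1 + 138/103)*(1/15370) - 33070 = (241/103)*(1/15370) - 33070 = 241/1583110 - 33070 = -52353447459/1583110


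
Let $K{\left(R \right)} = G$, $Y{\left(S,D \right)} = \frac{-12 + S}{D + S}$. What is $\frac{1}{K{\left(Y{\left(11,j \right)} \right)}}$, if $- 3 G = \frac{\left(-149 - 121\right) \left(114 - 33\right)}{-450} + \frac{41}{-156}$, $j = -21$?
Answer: $- \frac{2340}{37703} \approx -0.062064$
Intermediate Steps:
$G = - \frac{37703}{2340}$ ($G = - \frac{\frac{\left(-149 - 121\right) \left(114 - 33\right)}{-450} + \frac{41}{-156}}{3} = - \frac{\left(-270\right) 81 \left(- \frac{1}{450}\right) + 41 \left(- \frac{1}{156}\right)}{3} = - \frac{\left(-21870\right) \left(- \frac{1}{450}\right) - \frac{41}{156}}{3} = - \frac{\frac{243}{5} - \frac{41}{156}}{3} = \left(- \frac{1}{3}\right) \frac{37703}{780} = - \frac{37703}{2340} \approx -16.112$)
$Y{\left(S,D \right)} = \frac{-12 + S}{D + S}$
$K{\left(R \right)} = - \frac{37703}{2340}$
$\frac{1}{K{\left(Y{\left(11,j \right)} \right)}} = \frac{1}{- \frac{37703}{2340}} = - \frac{2340}{37703}$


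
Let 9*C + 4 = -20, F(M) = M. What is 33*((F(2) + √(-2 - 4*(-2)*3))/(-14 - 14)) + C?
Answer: -211/42 - 33*√22/28 ≈ -10.552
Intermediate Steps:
C = -8/3 (C = -4/9 + (⅑)*(-20) = -4/9 - 20/9 = -8/3 ≈ -2.6667)
33*((F(2) + √(-2 - 4*(-2)*3))/(-14 - 14)) + C = 33*((2 + √(-2 - 4*(-2)*3))/(-14 - 14)) - 8/3 = 33*((2 + √(-2 + 8*3))/(-28)) - 8/3 = 33*((2 + √(-2 + 24))*(-1/28)) - 8/3 = 33*((2 + √22)*(-1/28)) - 8/3 = 33*(-1/14 - √22/28) - 8/3 = (-33/14 - 33*√22/28) - 8/3 = -211/42 - 33*√22/28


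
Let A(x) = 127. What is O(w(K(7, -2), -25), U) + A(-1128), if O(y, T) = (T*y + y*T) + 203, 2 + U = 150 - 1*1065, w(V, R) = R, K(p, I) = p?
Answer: 46180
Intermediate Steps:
U = -917 (U = -2 + (150 - 1*1065) = -2 + (150 - 1065) = -2 - 915 = -917)
O(y, T) = 203 + 2*T*y (O(y, T) = (T*y + T*y) + 203 = 2*T*y + 203 = 203 + 2*T*y)
O(w(K(7, -2), -25), U) + A(-1128) = (203 + 2*(-917)*(-25)) + 127 = (203 + 45850) + 127 = 46053 + 127 = 46180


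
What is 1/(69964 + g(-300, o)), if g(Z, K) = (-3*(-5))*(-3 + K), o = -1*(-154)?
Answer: 1/72229 ≈ 1.3845e-5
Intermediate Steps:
o = 154
g(Z, K) = -45 + 15*K (g(Z, K) = 15*(-3 + K) = -45 + 15*K)
1/(69964 + g(-300, o)) = 1/(69964 + (-45 + 15*154)) = 1/(69964 + (-45 + 2310)) = 1/(69964 + 2265) = 1/72229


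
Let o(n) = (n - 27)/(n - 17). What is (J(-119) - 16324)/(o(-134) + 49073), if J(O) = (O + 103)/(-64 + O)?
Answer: -112769669/339015918 ≈ -0.33264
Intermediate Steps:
J(O) = (103 + O)/(-64 + O)
o(n) = (-27 + n)/(-17 + n)
(J(-119) - 16324)/(o(-134) + 49073) = ((103 - 119)/(-64 - 119) - 16324)/((-27 - 134)/(-17 - 134) + 49073) = (-16/(-183) - 16324)/(-161/(-151) + 49073) = (-1/183*(-16) - 16324)/(-1/151*(-161) + 49073) = (16/183 - 16324)/(161/151 + 49073) = -2987276/(183*7410184/151) = -2987276/183*151/7410184 = -112769669/339015918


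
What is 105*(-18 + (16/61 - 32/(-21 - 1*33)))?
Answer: -988330/549 ≈ -1800.2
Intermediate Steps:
105*(-18 + (16/61 - 32/(-21 - 1*33))) = 105*(-18 + (16*(1/61) - 32/(-21 - 33))) = 105*(-18 + (16/61 - 32/(-54))) = 105*(-18 + (16/61 - 32*(-1/54))) = 105*(-18 + (16/61 + 16/27)) = 105*(-18 + 1408/1647) = 105*(-28238/1647) = -988330/549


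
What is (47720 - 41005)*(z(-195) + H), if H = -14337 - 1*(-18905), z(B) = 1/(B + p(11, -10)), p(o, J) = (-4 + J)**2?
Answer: 30680835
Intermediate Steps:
z(B) = 1/(196 + B) (z(B) = 1/(B + (-4 - 10)**2) = 1/(B + (-14)**2) = 1/(B + 196) = 1/(196 + B))
H = 4568 (H = -14337 + 18905 = 4568)
(47720 - 41005)*(z(-195) + H) = (47720 - 41005)*(1/(196 - 195) + 4568) = 6715*(1/1 + 4568) = 6715*(1 + 4568) = 6715*4569 = 30680835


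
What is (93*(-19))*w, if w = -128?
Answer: 226176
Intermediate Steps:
(93*(-19))*w = (93*(-19))*(-128) = -1767*(-128) = 226176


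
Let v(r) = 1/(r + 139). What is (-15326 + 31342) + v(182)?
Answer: 5141137/321 ≈ 16016.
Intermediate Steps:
v(r) = 1/(139 + r)
(-15326 + 31342) + v(182) = (-15326 + 31342) + 1/(139 + 182) = 16016 + 1/321 = 5141137/321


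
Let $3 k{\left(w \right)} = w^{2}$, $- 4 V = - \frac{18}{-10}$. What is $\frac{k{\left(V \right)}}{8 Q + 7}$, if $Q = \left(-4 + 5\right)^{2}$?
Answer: $\frac{9}{2000} \approx 0.0045$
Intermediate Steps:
$Q = 1$ ($Q = 1^{2} = 1$)
$V = - \frac{9}{20}$ ($V = - \frac{\left(-18\right) \frac{1}{-10}}{4} = - \frac{\left(-18\right) \left(- \frac{1}{10}\right)}{4} = \left(- \frac{1}{4}\right) \frac{9}{5} = - \frac{9}{20} \approx -0.45$)
$k{\left(w \right)} = \frac{w^{2}}{3}$
$\frac{k{\left(V \right)}}{8 Q + 7} = \frac{\frac{1}{3} \left(- \frac{9}{20}\right)^{2}}{8 \cdot 1 + 7} = \frac{\frac{1}{3} \cdot \frac{81}{400}}{8 + 7} = \frac{27}{400 \cdot 15} = \frac{27}{400} \cdot \frac{1}{15} = \frac{9}{2000}$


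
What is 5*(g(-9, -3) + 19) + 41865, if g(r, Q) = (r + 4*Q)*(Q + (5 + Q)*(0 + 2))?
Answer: 41855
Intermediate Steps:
g(r, Q) = (10 + 3*Q)*(r + 4*Q) (g(r, Q) = (r + 4*Q)*(Q + (5 + Q)*2) = (r + 4*Q)*(Q + (10 + 2*Q)) = (r + 4*Q)*(10 + 3*Q) = (10 + 3*Q)*(r + 4*Q))
5*(g(-9, -3) + 19) + 41865 = 5*((10*(-9) + 12*(-3)**2 + 40*(-3) + 3*(-3)*(-9)) + 19) + 41865 = 5*((-90 + 12*9 - 120 + 81) + 19) + 41865 = 5*((-90 + 108 - 120 + 81) + 19) + 41865 = 5*(-21 + 19) + 41865 = 5*(-2) + 41865 = -10 + 41865 = 41855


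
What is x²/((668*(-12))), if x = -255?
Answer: -21675/2672 ≈ -8.1119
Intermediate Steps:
x²/((668*(-12))) = (-255)²/((668*(-12))) = 65025/(-8016) = 65025*(-1/8016) = -21675/2672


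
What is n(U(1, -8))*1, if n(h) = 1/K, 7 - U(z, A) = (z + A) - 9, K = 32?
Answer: 1/32 ≈ 0.031250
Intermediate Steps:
U(z, A) = 16 - A - z (U(z, A) = 7 - ((z + A) - 9) = 7 - ((A + z) - 9) = 7 - (-9 + A + z) = 7 + (9 - A - z) = 16 - A - z)
n(h) = 1/32
n(U(1, -8))*1 = (1/32)*1 = 1/32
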